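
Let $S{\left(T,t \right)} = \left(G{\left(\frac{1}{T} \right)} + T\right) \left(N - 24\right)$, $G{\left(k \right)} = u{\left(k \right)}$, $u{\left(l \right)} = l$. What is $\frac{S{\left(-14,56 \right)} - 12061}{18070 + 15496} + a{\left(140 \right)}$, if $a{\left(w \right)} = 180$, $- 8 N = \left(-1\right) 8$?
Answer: $\frac{84421997}{469924} \approx 179.65$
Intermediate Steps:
$N = 1$ ($N = - \frac{\left(-1\right) 8}{8} = \left(- \frac{1}{8}\right) \left(-8\right) = 1$)
$G{\left(k \right)} = k$
$S{\left(T,t \right)} = - 23 T - \frac{23}{T}$ ($S{\left(T,t \right)} = \left(\frac{1}{T} + T\right) \left(1 - 24\right) = \left(T + \frac{1}{T}\right) \left(-23\right) = - 23 T - \frac{23}{T}$)
$\frac{S{\left(-14,56 \right)} - 12061}{18070 + 15496} + a{\left(140 \right)} = \frac{\left(\left(-23\right) \left(-14\right) - \frac{23}{-14}\right) - 12061}{18070 + 15496} + 180 = \frac{\left(322 - - \frac{23}{14}\right) - 12061}{33566} + 180 = \left(\left(322 + \frac{23}{14}\right) - 12061\right) \frac{1}{33566} + 180 = \left(\frac{4531}{14} - 12061\right) \frac{1}{33566} + 180 = \left(- \frac{164323}{14}\right) \frac{1}{33566} + 180 = - \frac{164323}{469924} + 180 = \frac{84421997}{469924}$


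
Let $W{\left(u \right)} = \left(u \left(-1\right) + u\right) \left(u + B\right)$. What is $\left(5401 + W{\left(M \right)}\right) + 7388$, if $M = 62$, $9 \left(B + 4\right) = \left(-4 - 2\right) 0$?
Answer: $12789$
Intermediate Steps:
$B = -4$ ($B = -4 + \frac{\left(-4 - 2\right) 0}{9} = -4 + \frac{\left(-6\right) 0}{9} = -4 + \frac{1}{9} \cdot 0 = -4 + 0 = -4$)
$W{\left(u \right)} = 0$ ($W{\left(u \right)} = \left(u \left(-1\right) + u\right) \left(u - 4\right) = \left(- u + u\right) \left(-4 + u\right) = 0 \left(-4 + u\right) = 0$)
$\left(5401 + W{\left(M \right)}\right) + 7388 = \left(5401 + 0\right) + 7388 = 5401 + 7388 = 12789$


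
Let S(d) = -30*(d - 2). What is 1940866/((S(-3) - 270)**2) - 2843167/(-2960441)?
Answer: 2893380443353/21315175200 ≈ 135.74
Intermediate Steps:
S(d) = 60 - 30*d (S(d) = -30*(-2 + d) = 60 - 30*d)
1940866/((S(-3) - 270)**2) - 2843167/(-2960441) = 1940866/(((60 - 30*(-3)) - 270)**2) - 2843167/(-2960441) = 1940866/(((60 + 90) - 270)**2) - 2843167*(-1/2960441) = 1940866/((150 - 270)**2) + 2843167/2960441 = 1940866/((-120)**2) + 2843167/2960441 = 1940866/14400 + 2843167/2960441 = 1940866*(1/14400) + 2843167/2960441 = 970433/7200 + 2843167/2960441 = 2893380443353/21315175200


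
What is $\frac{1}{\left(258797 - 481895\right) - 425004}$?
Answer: $- \frac{1}{648102} \approx -1.543 \cdot 10^{-6}$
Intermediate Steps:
$\frac{1}{\left(258797 - 481895\right) - 425004} = \frac{1}{-223098 - 425004} = \frac{1}{-648102} = - \frac{1}{648102}$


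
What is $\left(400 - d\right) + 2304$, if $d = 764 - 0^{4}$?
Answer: $1940$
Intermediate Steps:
$d = 764$ ($d = 764 - 0 = 764 + 0 = 764$)
$\left(400 - d\right) + 2304 = \left(400 - 764\right) + 2304 = -364 + 2304 = 1940$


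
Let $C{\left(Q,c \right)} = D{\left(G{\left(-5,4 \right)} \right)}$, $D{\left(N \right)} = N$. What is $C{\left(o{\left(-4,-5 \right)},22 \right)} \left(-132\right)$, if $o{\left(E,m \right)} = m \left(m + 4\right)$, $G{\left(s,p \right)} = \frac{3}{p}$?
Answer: $-99$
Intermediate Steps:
$o{\left(E,m \right)} = m \left(4 + m\right)$
$C{\left(Q,c \right)} = \frac{3}{4}$
$C{\left(o{\left(-4,-5 \right)},22 \right)} \left(-132\right) = \frac{3}{4} \left(-132\right) = -99$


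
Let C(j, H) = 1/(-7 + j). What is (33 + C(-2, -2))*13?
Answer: 3848/9 ≈ 427.56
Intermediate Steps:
(33 + C(-2, -2))*13 = (33 + 1/(-7 - 2))*13 = (33 + 1/(-9))*13 = (33 - 1/9)*13 = (296/9)*13 = 3848/9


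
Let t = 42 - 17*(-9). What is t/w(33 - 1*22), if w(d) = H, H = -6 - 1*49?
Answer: -39/11 ≈ -3.5455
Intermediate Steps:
H = -55 (H = -6 - 49 = -55)
w(d) = -55
t = 195 (t = 42 + 153 = 195)
t/w(33 - 1*22) = 195/(-55) = 195*(-1/55) = -39/11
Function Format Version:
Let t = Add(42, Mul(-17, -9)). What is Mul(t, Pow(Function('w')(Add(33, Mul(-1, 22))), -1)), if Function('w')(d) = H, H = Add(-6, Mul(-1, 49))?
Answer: Rational(-39, 11) ≈ -3.5455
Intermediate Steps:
H = -55 (H = Add(-6, -49) = -55)
Function('w')(d) = -55
t = 195 (t = Add(42, 153) = 195)
Mul(t, Pow(Function('w')(Add(33, Mul(-1, 22))), -1)) = Mul(195, Pow(-55, -1)) = Mul(195, Rational(-1, 55)) = Rational(-39, 11)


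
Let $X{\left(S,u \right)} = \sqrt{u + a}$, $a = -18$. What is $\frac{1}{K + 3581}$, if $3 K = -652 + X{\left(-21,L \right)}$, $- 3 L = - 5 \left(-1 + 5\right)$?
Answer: $\frac{90819}{305484877} - \frac{3 i \sqrt{102}}{305484877} \approx 0.00029729 - 9.9182 \cdot 10^{-8} i$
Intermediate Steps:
$L = \frac{20}{3}$ ($L = - \frac{\left(-5\right) \left(-1 + 5\right)}{3} = - \frac{\left(-5\right) 4}{3} = \left(- \frac{1}{3}\right) \left(-20\right) = \frac{20}{3} \approx 6.6667$)
$X{\left(S,u \right)} = \sqrt{-18 + u}$ ($X{\left(S,u \right)} = \sqrt{u - 18} = \sqrt{-18 + u}$)
$K = - \frac{652}{3} + \frac{i \sqrt{102}}{9}$ ($K = \frac{-652 + \sqrt{-18 + \frac{20}{3}}}{3} = \frac{-652 + \sqrt{- \frac{34}{3}}}{3} = \frac{-652 + \frac{i \sqrt{102}}{3}}{3} = - \frac{652}{3} + \frac{i \sqrt{102}}{9} \approx -217.33 + 1.1222 i$)
$\frac{1}{K + 3581} = \frac{1}{\left(- \frac{652}{3} + \frac{i \sqrt{102}}{9}\right) + 3581} = \frac{1}{\frac{10091}{3} + \frac{i \sqrt{102}}{9}}$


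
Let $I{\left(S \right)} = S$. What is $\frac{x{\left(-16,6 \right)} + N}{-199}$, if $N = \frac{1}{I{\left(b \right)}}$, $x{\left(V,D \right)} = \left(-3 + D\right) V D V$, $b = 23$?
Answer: $- \frac{105985}{4577} \approx -23.156$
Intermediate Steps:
$x{\left(V,D \right)} = D V^{2} \left(-3 + D\right)$ ($x{\left(V,D \right)} = V \left(-3 + D\right) D V = D V \left(-3 + D\right) V = D V^{2} \left(-3 + D\right)$)
$N = \frac{1}{23} \approx 0.043478$
$\frac{x{\left(-16,6 \right)} + N}{-199} = \frac{6 \left(-16\right)^{2} \left(-3 + 6\right) + \frac{1}{23}}{-199} = - \frac{6 \cdot 256 \cdot 3 + \frac{1}{23}}{199} = - \frac{4608 + \frac{1}{23}}{199} = \left(- \frac{1}{199}\right) \frac{105985}{23} = - \frac{105985}{4577}$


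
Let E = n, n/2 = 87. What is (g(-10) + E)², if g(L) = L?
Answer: 26896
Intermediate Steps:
n = 174 (n = 2*87 = 174)
E = 174
(g(-10) + E)² = (-10 + 174)² = 164² = 26896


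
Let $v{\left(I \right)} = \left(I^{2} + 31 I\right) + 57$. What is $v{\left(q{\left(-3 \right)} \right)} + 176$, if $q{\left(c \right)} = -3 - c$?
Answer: $233$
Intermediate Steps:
$v{\left(I \right)} = 57 + I^{2} + 31 I$
$v{\left(q{\left(-3 \right)} \right)} + 176 = \left(57 + \left(-3 - -3\right)^{2} + 31 \left(-3 - -3\right)\right) + 176 = \left(57 + \left(-3 + 3\right)^{2} + 31 \left(-3 + 3\right)\right) + 176 = \left(57 + 0^{2} + 31 \cdot 0\right) + 176 = \left(57 + 0 + 0\right) + 176 = 57 + 176 = 233$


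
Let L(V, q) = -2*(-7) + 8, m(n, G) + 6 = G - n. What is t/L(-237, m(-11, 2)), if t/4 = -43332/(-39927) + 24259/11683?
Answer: 983224566/1710379517 ≈ 0.57486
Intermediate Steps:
m(n, G) = -6 + G - n (m(n, G) = -6 + (G - n) = -6 + G - n)
L(V, q) = 22 (L(V, q) = 14 + 8 = 22)
t = 1966449132/155489047 (t = 4*(-43332/(-39927) + 24259/11683) = 4*(-43332*(-1/39927) + 24259*(1/11683)) = 4*(14444/13309 + 24259/11683) = 4*(491612283/155489047) = 1966449132/155489047 ≈ 12.647)
t/L(-237, m(-11, 2)) = (1966449132/155489047)/22 = (1966449132/155489047)*(1/22) = 983224566/1710379517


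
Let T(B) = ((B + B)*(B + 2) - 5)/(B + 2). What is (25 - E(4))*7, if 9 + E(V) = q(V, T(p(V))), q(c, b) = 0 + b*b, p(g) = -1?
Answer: -105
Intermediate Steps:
T(B) = (-5 + 2*B*(2 + B))/(2 + B) (T(B) = ((2*B)*(2 + B) - 5)/(2 + B) = (2*B*(2 + B) - 5)/(2 + B) = (-5 + 2*B*(2 + B))/(2 + B))
q(c, b) = b² (q(c, b) = 0 + b² = b²)
E(V) = 40 (E(V) = -9 + ((-5 + 2*(-1)² + 4*(-1))/(2 - 1))² = -9 + ((-5 + 2*1 - 4)/1)² = -9 + (1*(-5 + 2 - 4))² = -9 + (1*(-7))² = -9 + (-7)² = -9 + 49 = 40)
(25 - E(4))*7 = (25 - 1*40)*7 = (25 - 40)*7 = -15*7 = -105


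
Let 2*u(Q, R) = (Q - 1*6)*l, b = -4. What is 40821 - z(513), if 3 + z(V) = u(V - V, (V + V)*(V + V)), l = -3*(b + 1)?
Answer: 40851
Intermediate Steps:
l = 9 (l = -3*(-4 + 1) = -3*(-3) = 9)
u(Q, R) = -27 + 9*Q/2 (u(Q, R) = ((Q - 1*6)*9)/2 = ((Q - 6)*9)/2 = ((-6 + Q)*9)/2 = (-54 + 9*Q)/2 = -27 + 9*Q/2)
z(V) = -30 (z(V) = -3 + (-27 + 9*(V - V)/2) = -3 + (-27 + (9/2)*0) = -3 + (-27 + 0) = -3 - 27 = -30)
40821 - z(513) = 40821 - 1*(-30) = 40821 + 30 = 40851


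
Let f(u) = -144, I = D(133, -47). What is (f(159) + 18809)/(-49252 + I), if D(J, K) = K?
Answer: -18665/49299 ≈ -0.37861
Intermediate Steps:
I = -47
(f(159) + 18809)/(-49252 + I) = (-144 + 18809)/(-49252 - 47) = 18665/(-49299) = 18665*(-1/49299) = -18665/49299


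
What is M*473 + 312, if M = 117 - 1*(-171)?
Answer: 136536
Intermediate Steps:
M = 288 (M = 117 + 171 = 288)
M*473 + 312 = 288*473 + 312 = 136224 + 312 = 136536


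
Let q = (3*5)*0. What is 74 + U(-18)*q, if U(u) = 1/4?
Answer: 74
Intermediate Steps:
U(u) = 1/4
q = 0 (q = 15*0 = 0)
74 + U(-18)*q = 74 + (1/4)*0 = 74 + 0 = 74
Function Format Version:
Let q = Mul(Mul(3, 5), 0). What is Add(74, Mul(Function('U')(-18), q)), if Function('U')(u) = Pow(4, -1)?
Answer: 74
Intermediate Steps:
Function('U')(u) = Rational(1, 4)
q = 0 (q = Mul(15, 0) = 0)
Add(74, Mul(Function('U')(-18), q)) = Add(74, Mul(Rational(1, 4), 0)) = Add(74, 0) = 74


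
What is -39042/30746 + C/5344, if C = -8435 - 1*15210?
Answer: -467814809/82153312 ≈ -5.6944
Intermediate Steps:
C = -23645 (C = -8435 - 15210 = -23645)
-39042/30746 + C/5344 = -39042/30746 - 23645/5344 = -39042*1/30746 - 23645*1/5344 = -19521/15373 - 23645/5344 = -467814809/82153312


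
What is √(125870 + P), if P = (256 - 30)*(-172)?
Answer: √86998 ≈ 294.95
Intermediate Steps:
P = -38872 (P = 226*(-172) = -38872)
√(125870 + P) = √(125870 - 38872) = √86998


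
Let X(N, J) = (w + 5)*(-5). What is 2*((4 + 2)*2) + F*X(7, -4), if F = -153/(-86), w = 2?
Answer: -3291/86 ≈ -38.267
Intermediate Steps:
F = 153/86 (F = -153*(-1/86) = 153/86 ≈ 1.7791)
X(N, J) = -35 (X(N, J) = (2 + 5)*(-5) = 7*(-5) = -35)
2*((4 + 2)*2) + F*X(7, -4) = 2*((4 + 2)*2) + (153/86)*(-35) = 2*(6*2) - 5355/86 = 2*12 - 5355/86 = 24 - 5355/86 = -3291/86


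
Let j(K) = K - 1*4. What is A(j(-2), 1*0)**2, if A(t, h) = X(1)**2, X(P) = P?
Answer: 1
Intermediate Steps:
j(K) = -4 + K (j(K) = K - 4 = -4 + K)
A(t, h) = 1 (A(t, h) = 1**2 = 1)
A(j(-2), 1*0)**2 = 1**2 = 1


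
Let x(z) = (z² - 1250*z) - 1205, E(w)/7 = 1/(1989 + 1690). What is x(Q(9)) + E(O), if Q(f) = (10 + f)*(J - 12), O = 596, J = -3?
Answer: 1605037337/3679 ≈ 4.3627e+5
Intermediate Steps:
E(w) = 7/3679 (E(w) = 7/(1989 + 1690) = 7/3679)
Q(f) = -150 - 15*f (Q(f) = (10 + f)*(-3 - 12) = (10 + f)*(-15) = -150 - 15*f)
x(z) = -1205 + z² - 1250*z
x(Q(9)) + E(O) = (-1205 + (-150 - 15*9)² - 1250*(-150 - 15*9)) + 7/3679 = (-1205 + (-150 - 135)² - 1250*(-150 - 135)) + 7/3679 = (-1205 + (-285)² - 1250*(-285)) + 7/3679 = (-1205 + 81225 + 356250) + 7/3679 = 436270 + 7/3679 = 1605037337/3679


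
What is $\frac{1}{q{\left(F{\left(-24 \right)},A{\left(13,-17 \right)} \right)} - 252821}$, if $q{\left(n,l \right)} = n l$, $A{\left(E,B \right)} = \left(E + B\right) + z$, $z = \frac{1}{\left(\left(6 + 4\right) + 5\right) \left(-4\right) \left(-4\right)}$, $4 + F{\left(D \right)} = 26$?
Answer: $- \frac{120}{30349069} \approx -3.954 \cdot 10^{-6}$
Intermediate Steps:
$F{\left(D \right)} = 22$ ($F{\left(D \right)} = -4 + 26 = 22$)
$z = \frac{1}{240}$ ($z = \frac{1}{\left(10 + 5\right) \left(-4\right) \left(-4\right)} = \frac{1}{15 \left(-4\right) \left(-4\right)} = \frac{1}{\left(-60\right) \left(-4\right)} = \frac{1}{240} \approx 0.0041667$)
$A{\left(E,B \right)} = \frac{1}{240} + B + E$ ($A{\left(E,B \right)} = \left(E + B\right) + \frac{1}{240} = \left(B + E\right) + \frac{1}{240} = \frac{1}{240} + B + E$)
$q{\left(n,l \right)} = l n$
$\frac{1}{q{\left(F{\left(-24 \right)},A{\left(13,-17 \right)} \right)} - 252821} = \frac{1}{\left(\frac{1}{240} - 17 + 13\right) 22 - 252821} = \frac{1}{\left(- \frac{959}{240}\right) 22 - 252821} = \frac{1}{- \frac{10549}{120} - 252821} = \frac{1}{- \frac{30349069}{120}} = - \frac{120}{30349069}$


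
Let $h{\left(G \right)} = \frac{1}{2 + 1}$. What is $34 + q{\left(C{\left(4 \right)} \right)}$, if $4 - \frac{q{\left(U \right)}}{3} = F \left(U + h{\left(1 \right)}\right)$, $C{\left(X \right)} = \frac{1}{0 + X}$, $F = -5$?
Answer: $\frac{219}{4} \approx 54.75$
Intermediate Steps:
$C{\left(X \right)} = \frac{1}{X}$
$h{\left(G \right)} = \frac{1}{3}$
$q{\left(U \right)} = 17 + 15 U$ ($q{\left(U \right)} = 12 - 3 \left(- 5 \left(U + \frac{1}{3}\right)\right) = 12 - 3 \left(- 5 \left(\frac{1}{3} + U\right)\right) = 12 - 3 \left(- \frac{5}{3} - 5 U\right) = 12 + \left(5 + 15 U\right) = 17 + 15 U$)
$34 + q{\left(C{\left(4 \right)} \right)} = 34 + \left(17 + \frac{15}{4}\right) = 34 + \frac{83}{4} = \frac{219}{4}$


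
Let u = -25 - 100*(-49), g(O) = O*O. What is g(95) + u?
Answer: 13900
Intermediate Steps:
g(O) = O²
u = 4875 (u = -25 + 4900 = 4875)
g(95) + u = 95² + 4875 = 9025 + 4875 = 13900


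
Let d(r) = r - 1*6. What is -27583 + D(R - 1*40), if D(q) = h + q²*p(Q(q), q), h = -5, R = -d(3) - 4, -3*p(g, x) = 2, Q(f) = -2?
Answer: -86126/3 ≈ -28709.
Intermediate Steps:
p(g, x) = -⅔ (p(g, x) = -⅓*2 = -⅔)
d(r) = -6 + r (d(r) = r - 6 = -6 + r)
R = -1 (R = -(-6 + 3) - 4 = -1*(-3) - 4 = 3 - 4 = -1)
D(q) = -5 - 2*q²/3 (D(q) = -5 + q²*(-⅔) = -5 - 2*q²/3)
-27583 + D(R - 1*40) = -27583 + (-5 - 2*(-1 - 1*40)²/3) = -27583 + (-5 - 2*(-1 - 40)²/3) = -27583 + (-5 - ⅔*(-41)²) = -27583 + (-5 - ⅔*1681) = -27583 + (-5 - 3362/3) = -27583 - 3377/3 = -86126/3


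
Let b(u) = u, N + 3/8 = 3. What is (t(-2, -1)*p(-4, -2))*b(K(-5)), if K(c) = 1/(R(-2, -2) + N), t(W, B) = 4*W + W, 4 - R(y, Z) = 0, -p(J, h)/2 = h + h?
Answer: -640/53 ≈ -12.075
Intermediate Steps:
p(J, h) = -4*h (p(J, h) = -2*(h + h) = -4*h)
R(y, Z) = 4 (R(y, Z) = 4 - 1*0 = 4 + 0 = 4)
N = 21/8 (N = -3/8 + 3 = 21/8 ≈ 2.6250)
t(W, B) = 5*W
K(c) = 8/53 (K(c) = 1/(4 + 21/8) = 1/(53/8) = 8/53)
(t(-2, -1)*p(-4, -2))*b(K(-5)) = ((5*(-2))*(-4*(-2)))*(8/53) = -10*8*(8/53) = -80*8/53 = -640/53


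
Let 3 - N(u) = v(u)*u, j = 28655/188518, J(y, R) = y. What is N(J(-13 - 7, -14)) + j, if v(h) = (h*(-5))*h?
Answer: -685465981/17138 ≈ -39997.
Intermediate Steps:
v(h) = -5*h**2 (v(h) = (-5*h)*h = -5*h**2)
j = 2605/17138 (j = 28655*(1/188518) = 2605/17138 ≈ 0.15200)
N(u) = 3 + 5*u**3 (N(u) = 3 - (-5*u**2)*u = 3 - (-5)*u**3 = 3 + 5*u**3)
N(J(-13 - 7, -14)) + j = (3 + 5*(-13 - 7)**3) + 2605/17138 = (3 + 5*(-20)**3) + 2605/17138 = (3 + 5*(-8000)) + 2605/17138 = (3 - 40000) + 2605/17138 = -39997 + 2605/17138 = -685465981/17138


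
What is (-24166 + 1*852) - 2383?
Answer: -25697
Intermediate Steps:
(-24166 + 1*852) - 2383 = (-24166 + 852) - 2383 = -23314 - 2383 = -25697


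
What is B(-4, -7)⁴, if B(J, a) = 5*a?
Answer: 1500625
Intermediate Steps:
B(-4, -7)⁴ = (5*(-7))⁴ = (-35)⁴ = 1500625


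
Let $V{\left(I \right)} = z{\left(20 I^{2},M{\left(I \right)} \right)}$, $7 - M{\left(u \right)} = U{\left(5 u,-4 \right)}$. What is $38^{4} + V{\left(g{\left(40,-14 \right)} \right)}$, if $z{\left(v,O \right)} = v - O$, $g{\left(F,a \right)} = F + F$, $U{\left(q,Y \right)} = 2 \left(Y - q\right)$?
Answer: $2212321$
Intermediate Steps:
$U{\left(q,Y \right)} = - 2 q + 2 Y$
$M{\left(u \right)} = 15 + 10 u$ ($M{\left(u \right)} = 7 - \left(- 2 \cdot 5 u + 2 \left(-4\right)\right) = 7 - \left(- 10 u - 8\right) = 7 - \left(-8 - 10 u\right) = 7 + \left(8 + 10 u\right) = 15 + 10 u$)
$g{\left(F,a \right)} = 2 F$
$V{\left(I \right)} = -15 - 10 I + 20 I^{2}$ ($V{\left(I \right)} = 20 I^{2} - \left(15 + 10 I\right) = -15 - 10 I + 20 I^{2}$)
$38^{4} + V{\left(g{\left(40,-14 \right)} \right)} = 38^{4} - \left(15 - 128000 + 10 \cdot 2 \cdot 40\right) = 2085136 - \left(815 - 128000\right) = 2085136 - -127185 = 2085136 + 127185 = 2212321$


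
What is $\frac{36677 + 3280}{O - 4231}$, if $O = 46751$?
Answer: $\frac{39957}{42520} \approx 0.93972$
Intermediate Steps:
$\frac{36677 + 3280}{O - 4231} = \frac{36677 + 3280}{46751 - 4231} = \frac{39957}{42520}$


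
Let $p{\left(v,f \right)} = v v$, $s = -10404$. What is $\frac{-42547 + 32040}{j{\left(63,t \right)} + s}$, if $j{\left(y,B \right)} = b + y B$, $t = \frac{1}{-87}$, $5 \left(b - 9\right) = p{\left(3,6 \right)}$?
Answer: $\frac{1523515}{1507119} \approx 1.0109$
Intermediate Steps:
$p{\left(v,f \right)} = v^{2}$
$b = \frac{54}{5}$ ($b = 9 + \frac{3^{2}}{5} = 9 + \frac{1}{5} \cdot 9 = 9 + \frac{9}{5} = \frac{54}{5} \approx 10.8$)
$t = - \frac{1}{87} \approx -0.011494$
$j{\left(y,B \right)} = \frac{54}{5} + B y$ ($j{\left(y,B \right)} = \frac{54}{5} + y B = \frac{54}{5} + B y$)
$\frac{-42547 + 32040}{j{\left(63,t \right)} + s} = \frac{-42547 + 32040}{\left(\frac{54}{5} - \frac{21}{29}\right) - 10404} = - \frac{10507}{\left(\frac{54}{5} - \frac{21}{29}\right) - 10404} = - \frac{10507}{\frac{1461}{145} - 10404} = - \frac{10507}{- \frac{1507119}{145}} = \left(-10507\right) \left(- \frac{145}{1507119}\right) = \frac{1523515}{1507119}$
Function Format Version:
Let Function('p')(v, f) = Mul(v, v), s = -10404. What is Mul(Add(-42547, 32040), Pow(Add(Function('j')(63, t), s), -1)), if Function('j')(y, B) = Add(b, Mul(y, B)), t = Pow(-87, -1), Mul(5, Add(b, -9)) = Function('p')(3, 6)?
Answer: Rational(1523515, 1507119) ≈ 1.0109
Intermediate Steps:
Function('p')(v, f) = Pow(v, 2)
b = Rational(54, 5) (b = Add(9, Mul(Rational(1, 5), Pow(3, 2))) = Add(9, Mul(Rational(1, 5), 9)) = Add(9, Rational(9, 5)) = Rational(54, 5) ≈ 10.800)
t = Rational(-1, 87) ≈ -0.011494
Function('j')(y, B) = Add(Rational(54, 5), Mul(B, y)) (Function('j')(y, B) = Add(Rational(54, 5), Mul(y, B)) = Add(Rational(54, 5), Mul(B, y)))
Mul(Add(-42547, 32040), Pow(Add(Function('j')(63, t), s), -1)) = Mul(Add(-42547, 32040), Pow(Add(Add(Rational(54, 5), Mul(Rational(-1, 87), 63)), -10404), -1)) = Mul(-10507, Pow(Add(Add(Rational(54, 5), Rational(-21, 29)), -10404), -1)) = Mul(-10507, Pow(Add(Rational(1461, 145), -10404), -1)) = Mul(-10507, Pow(Rational(-1507119, 145), -1)) = Mul(-10507, Rational(-145, 1507119)) = Rational(1523515, 1507119)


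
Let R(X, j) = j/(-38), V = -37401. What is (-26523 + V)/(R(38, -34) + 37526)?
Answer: -1214556/713011 ≈ -1.7034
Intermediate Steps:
R(X, j) = -j/38 (R(X, j) = j*(-1/38) = -j/38)
(-26523 + V)/(R(38, -34) + 37526) = (-26523 - 37401)/(-1/38*(-34) + 37526) = -63924/(17/19 + 37526) = -63924/713011/19 = -63924*19/713011 = -1214556/713011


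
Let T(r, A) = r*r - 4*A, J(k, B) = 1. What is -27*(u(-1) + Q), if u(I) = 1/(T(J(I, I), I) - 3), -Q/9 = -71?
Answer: -34533/2 ≈ -17267.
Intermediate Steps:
Q = 639 (Q = -9*(-71) = 639)
T(r, A) = r² - 4*A
u(I) = 1/(-2 - 4*I) (u(I) = 1/((1² - 4*I) - 3) = 1/((1 - 4*I) - 3) = 1/(-2 - 4*I))
-27*(u(-1) + Q) = -27*(-1/(2 + 4*(-1)) + 639) = -27*(-1/(2 - 4) + 639) = -27*(-1/(-2) + 639) = -27*(-1*(-½) + 639) = -27*(½ + 639) = -27*1279/2 = -34533/2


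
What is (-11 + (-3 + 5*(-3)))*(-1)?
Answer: 29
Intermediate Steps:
(-11 + (-3 + 5*(-3)))*(-1) = (-11 + (-3 - 15))*(-1) = (-11 - 18)*(-1) = -29*(-1) = 29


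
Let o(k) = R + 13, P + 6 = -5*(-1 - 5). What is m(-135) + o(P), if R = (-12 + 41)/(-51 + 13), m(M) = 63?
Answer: 2859/38 ≈ 75.237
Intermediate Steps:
R = -29/38 (R = 29/(-38) = 29*(-1/38) = -29/38 ≈ -0.76316)
P = 24 (P = -6 - 5*(-1 - 5) = -6 - 5*(-6) = -6 + 30 = 24)
o(k) = 465/38 (o(k) = -29/38 + 13 = 465/38)
m(-135) + o(P) = 63 + 465/38 = 2859/38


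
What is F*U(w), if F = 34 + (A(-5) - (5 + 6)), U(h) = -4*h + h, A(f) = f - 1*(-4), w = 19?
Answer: -1254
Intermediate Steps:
A(f) = 4 + f (A(f) = f + 4 = 4 + f)
U(h) = -3*h
F = 22 (F = 34 + ((4 - 5) - (5 + 6)) = 34 + (-1 - 11) = 34 - 12 = 22)
F*U(w) = 22*(-3*19) = 22*(-57) = -1254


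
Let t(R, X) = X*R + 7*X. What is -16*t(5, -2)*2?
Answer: 768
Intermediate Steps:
t(R, X) = 7*X + R*X (t(R, X) = R*X + 7*X = 7*X + R*X)
-16*t(5, -2)*2 = -(-32)*(7 + 5)*2 = -(-32)*12*2 = -16*(-24)*2 = 384*2 = 768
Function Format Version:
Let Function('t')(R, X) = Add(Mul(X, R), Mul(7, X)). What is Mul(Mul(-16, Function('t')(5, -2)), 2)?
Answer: 768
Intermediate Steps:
Function('t')(R, X) = Add(Mul(7, X), Mul(R, X)) (Function('t')(R, X) = Add(Mul(R, X), Mul(7, X)) = Add(Mul(7, X), Mul(R, X)))
Mul(Mul(-16, Function('t')(5, -2)), 2) = Mul(Mul(-16, Mul(-2, Add(7, 5))), 2) = Mul(Mul(-16, Mul(-2, 12)), 2) = Mul(Mul(-16, -24), 2) = Mul(384, 2) = 768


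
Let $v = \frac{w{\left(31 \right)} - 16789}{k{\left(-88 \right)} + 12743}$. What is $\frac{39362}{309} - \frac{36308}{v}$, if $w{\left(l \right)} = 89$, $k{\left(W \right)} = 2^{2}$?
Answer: $\frac{35917032721}{1290075} \approx 27841.0$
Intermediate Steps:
$k{\left(W \right)} = 4$
$v = - \frac{16700}{12747}$ ($v = \frac{89 - 16789}{4 + 12743} = - \frac{16700}{12747} \approx -1.3101$)
$\frac{39362}{309} - \frac{36308}{v} = \frac{39362}{309} - \frac{36308}{- \frac{16700}{12747}} = 39362 \cdot \frac{1}{309} - - \frac{115704519}{4175} = \frac{39362}{309} + \frac{115704519}{4175} = \frac{35917032721}{1290075}$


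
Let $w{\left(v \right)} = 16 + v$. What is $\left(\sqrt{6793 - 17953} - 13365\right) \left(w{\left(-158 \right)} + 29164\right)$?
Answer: $-387879030 + 174132 i \sqrt{310} \approx -3.8788 \cdot 10^{8} + 3.0659 \cdot 10^{6} i$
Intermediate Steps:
$\left(\sqrt{6793 - 17953} - 13365\right) \left(w{\left(-158 \right)} + 29164\right) = \left(\sqrt{6793 - 17953} - 13365\right) \left(\left(16 - 158\right) + 29164\right) = \left(\sqrt{-11160} - 13365\right) \left(-142 + 29164\right) = \left(6 i \sqrt{310} - 13365\right) 29022 = \left(-13365 + 6 i \sqrt{310}\right) 29022 = -387879030 + 174132 i \sqrt{310}$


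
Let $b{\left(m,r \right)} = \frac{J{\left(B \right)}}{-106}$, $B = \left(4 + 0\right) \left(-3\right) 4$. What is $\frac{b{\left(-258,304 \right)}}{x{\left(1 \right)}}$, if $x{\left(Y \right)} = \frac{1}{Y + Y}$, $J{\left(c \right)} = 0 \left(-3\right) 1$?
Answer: $0$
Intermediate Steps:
$B = -48$ ($B = 4 \left(-3\right) 4 = \left(-12\right) 4 = -48$)
$J{\left(c \right)} = 0$ ($J{\left(c \right)} = 0 \cdot 1 = 0$)
$x{\left(Y \right)} = \frac{1}{2 Y}$
$b{\left(m,r \right)} = 0$ ($b{\left(m,r \right)} = \frac{0}{-106} = 0 \left(- \frac{1}{106}\right) = 0$)
$\frac{b{\left(-258,304 \right)}}{x{\left(1 \right)}} = \frac{0}{\frac{1}{2} \cdot 1^{-1}} = \frac{0}{\frac{1}{2} \cdot 1} = 0 \frac{1}{\frac{1}{2}} = 0 \cdot 2 = 0$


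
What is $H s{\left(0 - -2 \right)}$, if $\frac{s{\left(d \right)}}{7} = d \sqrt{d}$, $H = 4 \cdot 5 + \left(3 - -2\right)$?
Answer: $350 \sqrt{2} \approx 494.97$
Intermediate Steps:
$H = 25$ ($H = 20 + \left(3 + 2\right) = 20 + 5 = 25$)
$s{\left(d \right)} = 7 d^{\frac{3}{2}}$ ($s{\left(d \right)} = 7 d \sqrt{d} = 7 d^{\frac{3}{2}}$)
$H s{\left(0 - -2 \right)} = 25 \cdot 7 \left(0 - -2\right)^{\frac{3}{2}} = 25 \cdot 7 \left(0 + 2\right)^{\frac{3}{2}} = 25 \cdot 7 \cdot 2^{\frac{3}{2}} = 25 \cdot 7 \cdot 2 \sqrt{2} = 25 \cdot 14 \sqrt{2} = 350 \sqrt{2}$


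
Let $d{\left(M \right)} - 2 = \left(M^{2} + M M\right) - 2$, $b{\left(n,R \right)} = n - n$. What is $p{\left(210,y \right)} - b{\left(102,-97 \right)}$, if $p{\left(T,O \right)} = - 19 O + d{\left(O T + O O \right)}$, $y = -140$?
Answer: $192082660$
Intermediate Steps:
$b{\left(n,R \right)} = 0$
$d{\left(M \right)} = 2 M^{2}$ ($d{\left(M \right)} = 2 - \left(2 - M^{2} - M M\right) = 2 + \left(\left(M^{2} + M^{2}\right) - 2\right) = 2 + \left(2 M^{2} - 2\right) = 2 + \left(-2 + 2 M^{2}\right) = 2 M^{2}$)
$p{\left(T,O \right)} = - 19 O + 2 \left(O^{2} + O T\right)^{2}$ ($p{\left(T,O \right)} = - 19 O + 2 \left(O T + O O\right)^{2} = - 19 O + 2 \left(O T + O^{2}\right)^{2} = - 19 O + 2 \left(O^{2} + O T\right)^{2}$)
$p{\left(210,y \right)} - b{\left(102,-97 \right)} = - 140 \left(-19 + 2 \left(-140\right) \left(-140 + 210\right)^{2}\right) - 0 = - 140 \left(-19 + 2 \left(-140\right) 70^{2}\right) + 0 = - 140 \left(-19 + 2 \left(-140\right) 4900\right) + 0 = - 140 \left(-19 - 1372000\right) + 0 = \left(-140\right) \left(-1372019\right) + 0 = 192082660 + 0 = 192082660$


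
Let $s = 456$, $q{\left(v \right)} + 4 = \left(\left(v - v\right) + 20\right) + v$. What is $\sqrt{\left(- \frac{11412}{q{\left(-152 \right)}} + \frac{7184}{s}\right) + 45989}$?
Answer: $\frac{\sqrt{173101840230}}{1938} \approx 214.68$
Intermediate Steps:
$q{\left(v \right)} = 16 + v$ ($q{\left(v \right)} = -4 + \left(\left(\left(v - v\right) + 20\right) + v\right) = -4 + \left(\left(0 + 20\right) + v\right) = -4 + \left(20 + v\right) = 16 + v$)
$\sqrt{\left(- \frac{11412}{q{\left(-152 \right)}} + \frac{7184}{s}\right) + 45989} = \sqrt{\left(- \frac{11412}{16 - 152} + \frac{7184}{456}\right) + 45989} = \sqrt{\left(- \frac{11412}{-136} + 7184 \cdot \frac{1}{456}\right) + 45989} = \sqrt{\left(\left(-11412\right) \left(- \frac{1}{136}\right) + \frac{898}{57}\right) + 45989} = \sqrt{\left(\frac{2853}{34} + \frac{898}{57}\right) + 45989} = \sqrt{\frac{193153}{1938} + 45989} = \sqrt{\frac{89319835}{1938}} = \frac{\sqrt{173101840230}}{1938}$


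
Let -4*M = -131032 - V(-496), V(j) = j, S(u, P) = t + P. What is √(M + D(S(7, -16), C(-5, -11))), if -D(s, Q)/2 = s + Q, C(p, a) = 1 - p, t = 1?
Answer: 6*√907 ≈ 180.70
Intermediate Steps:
S(u, P) = 1 + P
D(s, Q) = -2*Q - 2*s (D(s, Q) = -2*(s + Q) = -2*(Q + s) = -2*Q - 2*s)
M = 32634 (M = -(-131032 - 1*(-496))/4 = -(-131032 + 496)/4 = -¼*(-130536) = 32634)
√(M + D(S(7, -16), C(-5, -11))) = √(32634 + (-2*(1 - 1*(-5)) - 2*(1 - 16))) = √(32634 + (-2*(1 + 5) - 2*(-15))) = √(32634 + (-2*6 + 30)) = √(32634 + (-12 + 30)) = √(32634 + 18) = √32652 = 6*√907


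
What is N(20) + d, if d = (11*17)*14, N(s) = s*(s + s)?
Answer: 3418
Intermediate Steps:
N(s) = 2*s² (N(s) = s*(2*s) = 2*s²)
d = 2618 (d = 187*14 = 2618)
N(20) + d = 2*20² + 2618 = 2*400 + 2618 = 800 + 2618 = 3418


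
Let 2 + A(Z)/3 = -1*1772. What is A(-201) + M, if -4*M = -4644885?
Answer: 4623597/4 ≈ 1.1559e+6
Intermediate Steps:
A(Z) = -5322 (A(Z) = -6 + 3*(-1*1772) = -6 + 3*(-1772) = -6 - 5316 = -5322)
M = 4644885/4 (M = -1/4*(-4644885) = 4644885/4 ≈ 1.1612e+6)
A(-201) + M = -5322 + 4644885/4 = 4623597/4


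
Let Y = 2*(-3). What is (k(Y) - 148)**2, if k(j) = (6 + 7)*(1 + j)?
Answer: 45369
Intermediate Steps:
Y = -6
k(j) = 13 + 13*j (k(j) = 13*(1 + j) = 13 + 13*j)
(k(Y) - 148)**2 = ((13 + 13*(-6)) - 148)**2 = ((13 - 78) - 148)**2 = (-65 - 148)**2 = (-213)**2 = 45369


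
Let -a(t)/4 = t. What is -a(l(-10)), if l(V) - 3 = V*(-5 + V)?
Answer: 612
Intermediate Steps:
l(V) = 3 + V*(-5 + V)
a(t) = -4*t
-a(l(-10)) = -(-4)*(3 + (-10)² - 5*(-10)) = -(-4)*(3 + 100 + 50) = -(-4)*153 = -1*(-612) = 612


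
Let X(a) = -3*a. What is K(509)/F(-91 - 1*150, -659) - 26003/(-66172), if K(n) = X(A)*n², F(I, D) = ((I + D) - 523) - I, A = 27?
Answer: 231447879673/13035884 ≈ 17755.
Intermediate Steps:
F(I, D) = -523 + D (F(I, D) = ((D + I) - 523) - I = (-523 + D + I) - I = -523 + D)
K(n) = -81*n² (K(n) = (-3*27)*n² = -81*n²)
K(509)/F(-91 - 1*150, -659) - 26003/(-66172) = (-81*509²)/(-523 - 659) - 26003/(-66172) = -81*259081/(-1182) - 26003*(-1/66172) = -20985561*(-1/1182) + 26003/66172 = 6995187/394 + 26003/66172 = 231447879673/13035884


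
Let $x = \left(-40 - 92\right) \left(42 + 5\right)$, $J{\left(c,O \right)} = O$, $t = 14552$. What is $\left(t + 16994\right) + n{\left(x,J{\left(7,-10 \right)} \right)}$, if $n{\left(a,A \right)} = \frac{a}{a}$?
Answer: $31547$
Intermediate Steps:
$x = -6204$ ($x = \left(-132\right) 47 = -6204$)
$n{\left(a,A \right)} = 1$
$\left(t + 16994\right) + n{\left(x,J{\left(7,-10 \right)} \right)} = \left(14552 + 16994\right) + 1 = 31546 + 1 = 31547$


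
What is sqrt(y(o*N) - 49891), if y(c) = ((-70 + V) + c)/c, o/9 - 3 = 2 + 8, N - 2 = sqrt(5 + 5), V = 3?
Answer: sqrt(-151766251 - 75882690*sqrt(10))/(39*sqrt(2 + sqrt(10))) ≈ 223.36*I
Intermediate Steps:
N = 2 + sqrt(10) (N = 2 + sqrt(5 + 5) = 2 + sqrt(10) ≈ 5.1623)
o = 117 (o = 27 + 9*(2 + 8) = 27 + 9*10 = 27 + 90 = 117)
y(c) = (-67 + c)/c (y(c) = ((-70 + 3) + c)/c = (-67 + c)/c)
sqrt(y(o*N) - 49891) = sqrt((-67 + 117*(2 + sqrt(10)))/((117*(2 + sqrt(10)))) - 49891) = sqrt((-67 + (234 + 117*sqrt(10)))/(234 + 117*sqrt(10)) - 49891) = sqrt((167 + 117*sqrt(10))/(234 + 117*sqrt(10)) - 49891) = sqrt(-49891 + (167 + 117*sqrt(10))/(234 + 117*sqrt(10)))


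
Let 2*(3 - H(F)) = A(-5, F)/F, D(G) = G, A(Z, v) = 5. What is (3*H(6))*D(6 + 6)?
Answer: 93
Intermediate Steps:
H(F) = 3 - 5/(2*F)
(3*H(6))*D(6 + 6) = (3*(3 - 5/2/6))*(6 + 6) = (3*(3 - 5/2*⅙))*12 = (3*(3 - 5/12))*12 = (3*(31/12))*12 = (31/4)*12 = 93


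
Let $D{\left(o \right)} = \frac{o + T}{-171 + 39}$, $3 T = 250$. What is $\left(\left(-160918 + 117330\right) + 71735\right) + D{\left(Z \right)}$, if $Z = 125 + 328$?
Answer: $\frac{11144603}{396} \approx 28143.0$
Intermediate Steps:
$T = \frac{250}{3}$ ($T = \frac{1}{3} \cdot 250 = \frac{250}{3} \approx 83.333$)
$Z = 453$
$D{\left(o \right)} = - \frac{125}{198} - \frac{o}{132}$ ($D{\left(o \right)} = \frac{o + \frac{250}{3}}{-171 + 39} = \frac{\frac{250}{3} + o}{-132} = \left(\frac{250}{3} + o\right) \left(- \frac{1}{132}\right) = - \frac{125}{198} - \frac{o}{132}$)
$\left(\left(-160918 + 117330\right) + 71735\right) + D{\left(Z \right)} = \left(\left(-160918 + 117330\right) + 71735\right) - \frac{1609}{396} = \left(-43588 + 71735\right) - \frac{1609}{396} = 28147 - \frac{1609}{396} = \frac{11144603}{396}$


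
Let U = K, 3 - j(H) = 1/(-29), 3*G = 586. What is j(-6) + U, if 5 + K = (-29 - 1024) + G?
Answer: -74788/87 ≈ -859.63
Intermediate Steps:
G = 586/3 (G = (1/3)*586 = 586/3 ≈ 195.33)
j(H) = 88/29 (j(H) = 3 - 1/(-29) = 3 - 1*(-1/29) = 3 + 1/29 = 88/29)
K = -2588/3 (K = -5 + ((-29 - 1024) + 586/3) = -5 + (-1053 + 586/3) = -5 - 2573/3 = -2588/3 ≈ -862.67)
U = -2588/3 ≈ -862.67
j(-6) + U = 88/29 - 2588/3 = -74788/87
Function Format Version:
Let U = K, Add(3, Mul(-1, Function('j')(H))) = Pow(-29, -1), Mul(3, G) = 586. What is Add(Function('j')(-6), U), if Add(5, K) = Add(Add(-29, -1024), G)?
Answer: Rational(-74788, 87) ≈ -859.63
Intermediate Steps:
G = Rational(586, 3) (G = Mul(Rational(1, 3), 586) = Rational(586, 3) ≈ 195.33)
Function('j')(H) = Rational(88, 29) (Function('j')(H) = Add(3, Mul(-1, Pow(-29, -1))) = Add(3, Mul(-1, Rational(-1, 29))) = Add(3, Rational(1, 29)) = Rational(88, 29))
K = Rational(-2588, 3) (K = Add(-5, Add(Add(-29, -1024), Rational(586, 3))) = Add(-5, Add(-1053, Rational(586, 3))) = Add(-5, Rational(-2573, 3)) = Rational(-2588, 3) ≈ -862.67)
U = Rational(-2588, 3) ≈ -862.67
Add(Function('j')(-6), U) = Add(Rational(88, 29), Rational(-2588, 3)) = Rational(-74788, 87)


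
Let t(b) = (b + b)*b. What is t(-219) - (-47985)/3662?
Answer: 351314349/3662 ≈ 95935.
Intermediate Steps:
t(b) = 2*b² (t(b) = (2*b)*b = 2*b²)
t(-219) - (-47985)/3662 = 2*(-219)² - (-47985)/3662 = 2*47961 - (-47985)/3662 = 95922 - 1*(-47985/3662) = 95922 + 47985/3662 = 351314349/3662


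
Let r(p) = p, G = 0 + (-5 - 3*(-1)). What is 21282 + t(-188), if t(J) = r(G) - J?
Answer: 21468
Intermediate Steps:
G = -2 (G = 0 + (-5 + 3) = 0 - 2 = -2)
t(J) = -2 - J
21282 + t(-188) = 21282 + (-2 - 1*(-188)) = 21282 + (-2 + 188) = 21282 + 186 = 21468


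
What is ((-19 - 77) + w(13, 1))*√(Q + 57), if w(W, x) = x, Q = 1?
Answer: -95*√58 ≈ -723.50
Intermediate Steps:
((-19 - 77) + w(13, 1))*√(Q + 57) = ((-19 - 77) + 1)*√(1 + 57) = (-96 + 1)*√58 = -95*√58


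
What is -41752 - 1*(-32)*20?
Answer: -41112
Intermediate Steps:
-41752 - 1*(-32)*20 = -41752 - (-32)*20 = -41752 - 1*(-640) = -41752 + 640 = -41112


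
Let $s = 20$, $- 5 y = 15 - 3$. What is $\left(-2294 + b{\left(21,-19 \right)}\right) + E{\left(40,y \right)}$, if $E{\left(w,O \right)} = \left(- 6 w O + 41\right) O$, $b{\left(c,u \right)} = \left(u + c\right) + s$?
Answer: $- \frac{18764}{5} \approx -3752.8$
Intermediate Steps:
$y = - \frac{12}{5}$ ($y = - \frac{15 - 3}{5} = \left(- \frac{1}{5}\right) 12 = - \frac{12}{5} \approx -2.4$)
$b{\left(c,u \right)} = 20 + c + u$ ($b{\left(c,u \right)} = \left(u + c\right) + 20 = \left(c + u\right) + 20 = 20 + c + u$)
$E{\left(w,O \right)} = O \left(41 - 6 O w\right)$ ($E{\left(w,O \right)} = \left(- 6 O w + 41\right) O = \left(41 - 6 O w\right) O = O \left(41 - 6 O w\right)$)
$\left(-2294 + b{\left(21,-19 \right)}\right) + E{\left(40,y \right)} = \left(-2294 + \left(20 + 21 - 19\right)\right) - \frac{12 \left(41 - \left(- \frac{72}{5}\right) 40\right)}{5} = \left(-2294 + 22\right) - \frac{12 \left(41 + 576\right)}{5} = -2272 - \frac{7404}{5} = - \frac{18764}{5}$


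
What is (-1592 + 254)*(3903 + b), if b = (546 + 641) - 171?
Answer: -6581622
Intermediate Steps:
b = 1016 (b = 1187 - 171 = 1016)
(-1592 + 254)*(3903 + b) = (-1592 + 254)*(3903 + 1016) = -1338*4919 = -6581622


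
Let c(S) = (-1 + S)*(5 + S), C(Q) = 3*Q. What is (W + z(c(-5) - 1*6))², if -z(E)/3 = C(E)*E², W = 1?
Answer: 3783025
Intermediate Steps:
z(E) = -9*E³ (z(E) = -3*3*E*E² = -9*E³)
(W + z(c(-5) - 1*6))² = (1 - 9*((-5 + (-5)² + 4*(-5)) - 1*6)³)² = (1 - 9*((-5 + 25 - 20) - 6)³)² = (1 - 9*(0 - 6)³)² = (1 - 9*(-6)³)² = (1 - 9*(-216))² = (1 + 1944)² = 1945² = 3783025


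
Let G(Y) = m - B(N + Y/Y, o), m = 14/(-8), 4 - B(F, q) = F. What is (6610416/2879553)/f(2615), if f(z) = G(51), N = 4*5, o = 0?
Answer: 8813888/58550911 ≈ 0.15053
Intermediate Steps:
N = 20
B(F, q) = 4 - F
m = -7/4 (m = 14*(-⅛) = -7/4 ≈ -1.7500)
G(Y) = 61/4 (G(Y) = -7/4 - (4 - (20 + Y/Y)) = -7/4 - (4 - (20 + 1)) = -7/4 - (4 - 1*21) = -7/4 - (4 - 21) = -7/4 - 1*(-17) = -7/4 + 17 = 61/4)
f(z) = 61/4
(6610416/2879553)/f(2615) = (6610416/2879553)/(61/4) = (6610416*(1/2879553))*(4/61) = (2203472/959851)*(4/61) = 8813888/58550911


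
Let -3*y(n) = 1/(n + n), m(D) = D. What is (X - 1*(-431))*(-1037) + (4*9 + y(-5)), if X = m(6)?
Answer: -13593989/30 ≈ -4.5313e+5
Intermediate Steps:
y(n) = -1/(6*n) (y(n) = -1/(3*(n + n)) = -1/(2*n)/3 = -1/(6*n))
X = 6
(X - 1*(-431))*(-1037) + (4*9 + y(-5)) = (6 - 1*(-431))*(-1037) + (4*9 - ⅙/(-5)) = (6 + 431)*(-1037) + (36 - ⅙*(-⅕)) = 437*(-1037) + (36 + 1/30) = -453169 + 1081/30 = -13593989/30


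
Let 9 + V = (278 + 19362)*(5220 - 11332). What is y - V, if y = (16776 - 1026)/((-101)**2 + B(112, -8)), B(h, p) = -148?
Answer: 134084334363/1117 ≈ 1.2004e+8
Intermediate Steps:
V = -120039689 (V = -9 + (278 + 19362)*(5220 - 11332) = -9 + 19640*(-6112) = -9 - 120039680 = -120039689)
y = 1750/1117 (y = (16776 - 1026)/((-101)**2 - 148) = 15750/(10201 - 148) = 15750/10053 = 15750*(1/10053) = 1750/1117 ≈ 1.5667)
y - V = 1750/1117 - 1*(-120039689) = 1750/1117 + 120039689 = 134084334363/1117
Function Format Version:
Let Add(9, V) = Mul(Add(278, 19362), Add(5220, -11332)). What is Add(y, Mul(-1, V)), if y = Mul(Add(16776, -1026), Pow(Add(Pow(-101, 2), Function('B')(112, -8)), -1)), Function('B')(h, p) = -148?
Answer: Rational(134084334363, 1117) ≈ 1.2004e+8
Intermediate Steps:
V = -120039689 (V = Add(-9, Mul(Add(278, 19362), Add(5220, -11332))) = Add(-9, Mul(19640, -6112)) = Add(-9, -120039680) = -120039689)
y = Rational(1750, 1117) (y = Mul(Add(16776, -1026), Pow(Add(Pow(-101, 2), -148), -1)) = Mul(15750, Pow(Add(10201, -148), -1)) = Mul(15750, Pow(10053, -1)) = Mul(15750, Rational(1, 10053)) = Rational(1750, 1117) ≈ 1.5667)
Add(y, Mul(-1, V)) = Add(Rational(1750, 1117), Mul(-1, -120039689)) = Add(Rational(1750, 1117), 120039689) = Rational(134084334363, 1117)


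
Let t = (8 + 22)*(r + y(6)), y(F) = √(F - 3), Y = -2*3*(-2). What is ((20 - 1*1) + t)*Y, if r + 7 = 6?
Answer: -132 + 360*√3 ≈ 491.54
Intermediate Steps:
r = -1 (r = -7 + 6 = -1)
Y = 12 (Y = -6*(-2) = 12)
y(F) = √(-3 + F)
t = -30 + 30*√3 (t = (8 + 22)*(-1 + √(-3 + 6)) = 30*(-1 + √3) = -30 + 30*√3 ≈ 21.962)
((20 - 1*1) + t)*Y = ((20 - 1*1) + (-30 + 30*√3))*12 = ((20 - 1) + (-30 + 30*√3))*12 = (19 + (-30 + 30*√3))*12 = (-11 + 30*√3)*12 = -132 + 360*√3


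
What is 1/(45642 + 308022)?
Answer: 1/353664 ≈ 2.8275e-6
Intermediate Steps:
1/(45642 + 308022) = 1/353664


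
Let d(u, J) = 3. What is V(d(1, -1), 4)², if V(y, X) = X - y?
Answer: 1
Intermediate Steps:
V(d(1, -1), 4)² = (4 - 1*3)² = (4 - 3)² = 1² = 1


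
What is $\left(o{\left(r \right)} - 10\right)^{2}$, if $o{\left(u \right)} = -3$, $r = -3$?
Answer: $169$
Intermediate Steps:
$\left(o{\left(r \right)} - 10\right)^{2} = \left(-3 - 10\right)^{2} = \left(-13\right)^{2} = 169$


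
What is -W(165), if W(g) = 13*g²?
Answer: -353925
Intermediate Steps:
-W(165) = -13*165² = -13*27225 = -1*353925 = -353925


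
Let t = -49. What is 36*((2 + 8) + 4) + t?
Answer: 455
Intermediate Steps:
36*((2 + 8) + 4) + t = 36*((2 + 8) + 4) - 49 = 36*(10 + 4) - 49 = 36*14 - 49 = 504 - 49 = 455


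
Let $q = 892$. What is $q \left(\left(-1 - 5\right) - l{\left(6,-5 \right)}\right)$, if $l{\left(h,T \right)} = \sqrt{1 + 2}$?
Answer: $-5352 - 892 \sqrt{3} \approx -6897.0$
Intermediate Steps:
$l{\left(h,T \right)} = \sqrt{3}$
$q \left(\left(-1 - 5\right) - l{\left(6,-5 \right)}\right) = 892 \left(\left(-1 - 5\right) - \sqrt{3}\right) = 892 \left(-6 - \sqrt{3}\right) = -5352 - 892 \sqrt{3}$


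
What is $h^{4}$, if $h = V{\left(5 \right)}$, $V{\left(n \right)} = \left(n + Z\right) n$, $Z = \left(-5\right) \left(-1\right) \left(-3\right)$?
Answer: $6250000$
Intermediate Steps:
$Z = -15$ ($Z = 5 \left(-3\right) = -15$)
$V{\left(n \right)} = n \left(-15 + n\right)$ ($V{\left(n \right)} = \left(n - 15\right) n = \left(-15 + n\right) n = n \left(-15 + n\right)$)
$h = -50$ ($h = 5 \left(-15 + 5\right) = 5 \left(-10\right) = -50$)
$h^{4} = \left(-50\right)^{4} = 6250000$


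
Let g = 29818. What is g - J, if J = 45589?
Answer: -15771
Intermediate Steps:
g - J = 29818 - 1*45589 = 29818 - 45589 = -15771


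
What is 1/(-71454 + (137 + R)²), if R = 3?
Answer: -1/51854 ≈ -1.9285e-5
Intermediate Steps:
1/(-71454 + (137 + R)²) = 1/(-71454 + (137 + 3)²) = 1/(-71454 + 140²) = 1/(-71454 + 19600) = 1/(-51854) = -1/51854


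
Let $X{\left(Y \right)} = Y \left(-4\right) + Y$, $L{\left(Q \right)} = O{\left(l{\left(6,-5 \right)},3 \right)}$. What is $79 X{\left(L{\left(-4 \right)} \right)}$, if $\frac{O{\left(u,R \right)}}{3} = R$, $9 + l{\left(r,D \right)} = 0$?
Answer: $-2133$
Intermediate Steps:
$l{\left(r,D \right)} = -9$ ($l{\left(r,D \right)} = -9 + 0 = -9$)
$O{\left(u,R \right)} = 3 R$
$L{\left(Q \right)} = 9$ ($L{\left(Q \right)} = 3 \cdot 3 = 9$)
$X{\left(Y \right)} = - 3 Y$ ($X{\left(Y \right)} = - 4 Y + Y = - 3 Y$)
$79 X{\left(L{\left(-4 \right)} \right)} = 79 \left(\left(-3\right) 9\right) = 79 \left(-27\right) = -2133$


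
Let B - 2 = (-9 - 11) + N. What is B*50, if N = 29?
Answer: 550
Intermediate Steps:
B = 11 (B = 2 + ((-9 - 11) + 29) = 2 + (-20 + 29) = 2 + 9 = 11)
B*50 = 11*50 = 550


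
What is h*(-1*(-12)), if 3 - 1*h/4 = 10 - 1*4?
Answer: -144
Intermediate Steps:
h = -12 (h = 12 - 4*(10 - 1*4) = 12 - 4*(10 - 4) = 12 - 4*6 = 12 - 24 = -12)
h*(-1*(-12)) = -(-12)*(-12) = -12*12 = -144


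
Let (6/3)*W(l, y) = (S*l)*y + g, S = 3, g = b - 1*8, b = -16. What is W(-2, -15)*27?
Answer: 891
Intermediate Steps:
g = -24 (g = -16 - 1*8 = -16 - 8 = -24)
W(l, y) = -12 + 3*l*y/2 (W(l, y) = ((3*l)*y - 24)/2 = (3*l*y - 24)/2 = (-24 + 3*l*y)/2 = -12 + 3*l*y/2)
W(-2, -15)*27 = (-12 + (3/2)*(-2)*(-15))*27 = (-12 + 45)*27 = 33*27 = 891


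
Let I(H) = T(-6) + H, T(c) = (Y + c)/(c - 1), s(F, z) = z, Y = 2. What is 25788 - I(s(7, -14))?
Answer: 180610/7 ≈ 25801.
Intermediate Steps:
T(c) = (2 + c)/(-1 + c) (T(c) = (2 + c)/(c - 1) = (2 + c)/(-1 + c))
I(H) = 4/7 + H (I(H) = (2 - 6)/(-1 - 6) + H = -4/(-7) + H = -⅐*(-4) + H = 4/7 + H)
25788 - I(s(7, -14)) = 25788 - (4/7 - 14) = 25788 - 1*(-94/7) = 25788 + 94/7 = 180610/7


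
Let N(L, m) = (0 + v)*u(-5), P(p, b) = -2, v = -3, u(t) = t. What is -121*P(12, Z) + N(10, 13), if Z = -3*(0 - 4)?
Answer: 257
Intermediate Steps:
Z = 12 (Z = -3*(-4) = 12)
N(L, m) = 15 (N(L, m) = (0 - 3)*(-5) = -3*(-5) = 15)
-121*P(12, Z) + N(10, 13) = -121*(-2) + 15 = 242 + 15 = 257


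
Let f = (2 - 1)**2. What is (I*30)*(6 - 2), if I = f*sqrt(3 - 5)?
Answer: 120*I*sqrt(2) ≈ 169.71*I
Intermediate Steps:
f = 1 (f = 1**2 = 1)
I = I*sqrt(2) (I = 1*sqrt(3 - 5) = 1*sqrt(-2) = 1*(I*sqrt(2)) = I*sqrt(2) ≈ 1.4142*I)
(I*30)*(6 - 2) = ((I*sqrt(2))*30)*(6 - 2) = (30*I*sqrt(2))*4 = 120*I*sqrt(2)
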